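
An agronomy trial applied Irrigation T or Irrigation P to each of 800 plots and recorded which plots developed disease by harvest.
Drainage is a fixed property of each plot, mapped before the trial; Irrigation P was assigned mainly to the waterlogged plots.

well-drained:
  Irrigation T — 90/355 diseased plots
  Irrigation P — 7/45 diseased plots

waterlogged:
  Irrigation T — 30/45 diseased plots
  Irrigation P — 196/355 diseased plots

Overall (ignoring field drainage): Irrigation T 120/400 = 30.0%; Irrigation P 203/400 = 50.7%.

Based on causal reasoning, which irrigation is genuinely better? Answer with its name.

Field drainage differs across irrigations for reasons unrelated to any effect of the irrigation itself, and it separately predicts the outcome — a classic confounder. We must compare within field drainage levels.
Within each level — well-drained: 25.4% vs 15.6%; waterlogged: 66.7% vs 55.2% — Irrigation P is lower every time.

Irrigation P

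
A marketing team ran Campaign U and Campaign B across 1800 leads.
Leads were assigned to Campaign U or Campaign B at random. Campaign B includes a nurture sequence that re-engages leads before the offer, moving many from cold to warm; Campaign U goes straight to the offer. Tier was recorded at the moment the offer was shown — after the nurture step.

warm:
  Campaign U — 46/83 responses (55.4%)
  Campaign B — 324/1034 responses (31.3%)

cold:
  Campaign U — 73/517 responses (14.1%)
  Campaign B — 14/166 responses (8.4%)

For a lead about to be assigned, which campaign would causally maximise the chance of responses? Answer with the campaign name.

Campaign B

The stratified and pooled comparisons disagree (Campaign U wins within each engagement tier; Campaign B wins overall), so the answer turns on the causal role of engagement tier.
Engagement tier is downstream of the campaign. One should not condition on a consequence of treatment, so the overall rates are the right comparison.
Pooled: Campaign U 19.8% vs Campaign B 28.2%; Campaign B is higher overall.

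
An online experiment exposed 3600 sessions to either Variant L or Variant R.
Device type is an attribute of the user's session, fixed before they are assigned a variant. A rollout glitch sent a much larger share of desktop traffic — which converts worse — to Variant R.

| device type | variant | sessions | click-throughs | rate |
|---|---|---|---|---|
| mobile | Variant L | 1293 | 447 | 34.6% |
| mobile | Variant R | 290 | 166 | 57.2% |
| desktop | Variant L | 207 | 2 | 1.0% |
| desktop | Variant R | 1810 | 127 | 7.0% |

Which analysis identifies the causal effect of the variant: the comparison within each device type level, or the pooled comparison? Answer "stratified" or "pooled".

stratified

The stratified and pooled comparisons disagree (Variant R wins within each device type; Variant L wins overall), so the answer turns on the causal role of device type.
Device type differs across variants for reasons unrelated to any effect of the variant itself, and it separately predicts the outcome — a classic confounder. We must compare within device type levels.
Within each level — mobile: 34.6% vs 57.2%; desktop: 1.0% vs 7.0% — Variant R is higher every time.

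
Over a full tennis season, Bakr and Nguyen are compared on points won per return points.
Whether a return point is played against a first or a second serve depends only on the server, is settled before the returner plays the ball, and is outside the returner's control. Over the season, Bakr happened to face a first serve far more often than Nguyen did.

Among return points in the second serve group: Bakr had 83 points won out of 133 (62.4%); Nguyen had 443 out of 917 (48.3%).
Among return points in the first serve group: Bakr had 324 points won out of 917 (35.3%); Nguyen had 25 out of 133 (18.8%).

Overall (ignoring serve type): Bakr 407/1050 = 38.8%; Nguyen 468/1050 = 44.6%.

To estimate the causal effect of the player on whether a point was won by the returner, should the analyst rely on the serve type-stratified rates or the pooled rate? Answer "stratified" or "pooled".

stratified

The serve type-specific comparison favours Bakr throughout, but the pooled figures favour Nguyen. The question is whether to condition on serve type.
The imbalance in serve type arose from how return points were allocated, not from anything the player did; and serve type independently affects the outcome. The pooled gap is confounded — condition on serve type.
Within each level — second serve: 62.4% vs 48.3%; first serve: 35.3% vs 18.8% — Bakr is higher every time.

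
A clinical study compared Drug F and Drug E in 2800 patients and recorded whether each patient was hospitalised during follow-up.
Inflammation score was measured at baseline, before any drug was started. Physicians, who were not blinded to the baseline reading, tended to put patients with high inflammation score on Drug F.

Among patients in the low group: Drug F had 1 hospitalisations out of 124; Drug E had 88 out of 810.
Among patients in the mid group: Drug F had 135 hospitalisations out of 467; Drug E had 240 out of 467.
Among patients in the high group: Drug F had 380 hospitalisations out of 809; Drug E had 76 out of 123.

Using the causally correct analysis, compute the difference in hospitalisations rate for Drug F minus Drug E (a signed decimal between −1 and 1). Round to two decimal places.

-0.16

The inflammation score-specific comparison favours Drug F throughout, but the pooled figures favour Drug E. The question is whether to condition on inflammation score.
Nothing the drug does changes inflammation score; the imbalance is an allocation artefact. With inflammation score also predicting the outcome, the pooled figure is confounded, and the within-stratum comparison is the causal one.
Adjusting over the population distribution of inflammation score: 0.334·(0.008−0.109) + 0.334·(0.289−0.514) + 0.333·(0.470−0.618) = -0.158.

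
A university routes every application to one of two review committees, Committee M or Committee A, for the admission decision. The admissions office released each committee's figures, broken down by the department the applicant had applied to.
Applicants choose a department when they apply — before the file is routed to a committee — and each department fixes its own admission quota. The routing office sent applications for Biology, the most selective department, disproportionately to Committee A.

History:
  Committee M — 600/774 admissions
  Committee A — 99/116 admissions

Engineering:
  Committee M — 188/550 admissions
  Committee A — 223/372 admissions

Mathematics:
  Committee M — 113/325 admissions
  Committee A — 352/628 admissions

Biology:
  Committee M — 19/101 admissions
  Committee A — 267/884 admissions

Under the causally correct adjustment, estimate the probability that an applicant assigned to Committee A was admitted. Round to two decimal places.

0.57

Committee A is higher inside every department stratum but Committee M is higher in aggregate. Whether to stratify depends on how department relates to the review committee.
Department differs across review committees for reasons unrelated to any effect of the review committee itself, and it separately predicts the outcome — a classic confounder. We must compare within department levels.
Standardising Committee A to the population department mix: 0.237·99/116 + 0.246·223/372 + 0.254·352/628 + 0.263·267/884 = 0.572.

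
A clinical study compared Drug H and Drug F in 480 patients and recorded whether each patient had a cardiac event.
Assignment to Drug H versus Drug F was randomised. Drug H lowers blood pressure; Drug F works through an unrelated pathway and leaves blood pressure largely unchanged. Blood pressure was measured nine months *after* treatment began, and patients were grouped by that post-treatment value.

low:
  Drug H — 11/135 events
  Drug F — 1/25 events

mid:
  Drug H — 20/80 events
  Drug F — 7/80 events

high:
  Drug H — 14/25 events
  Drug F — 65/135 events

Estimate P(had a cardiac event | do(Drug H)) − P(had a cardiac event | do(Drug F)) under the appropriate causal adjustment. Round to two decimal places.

-0.12

Blood pressure here is a post-treatment variable shaped by the drug; conditioning on it would introduce bias rather than remove it. The overall comparison is the causal one.
The causal difference is the pooled difference: 0.188 − 0.304 = -0.117.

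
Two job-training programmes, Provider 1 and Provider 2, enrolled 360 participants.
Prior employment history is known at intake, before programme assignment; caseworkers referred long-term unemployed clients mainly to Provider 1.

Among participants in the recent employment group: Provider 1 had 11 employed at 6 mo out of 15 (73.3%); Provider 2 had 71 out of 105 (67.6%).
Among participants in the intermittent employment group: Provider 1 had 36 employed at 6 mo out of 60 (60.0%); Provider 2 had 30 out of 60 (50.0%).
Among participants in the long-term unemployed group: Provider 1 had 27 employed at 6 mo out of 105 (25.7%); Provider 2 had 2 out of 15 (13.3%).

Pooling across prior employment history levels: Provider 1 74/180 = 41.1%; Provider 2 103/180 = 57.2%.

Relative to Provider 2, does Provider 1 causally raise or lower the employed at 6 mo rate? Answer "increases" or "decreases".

increases

Since prior employment history is a pre-existing factor (not a product of the programme) and it affects the outcome on its own, it is a confounder. The stratified rates, not the pooled rate, identify the causal effect.
Within each level — recent employment: 73.3% vs 67.6%; intermittent employment: 60.0% vs 50.0%; long-term unemployed: 25.7% vs 13.3% — Provider 1 is higher every time.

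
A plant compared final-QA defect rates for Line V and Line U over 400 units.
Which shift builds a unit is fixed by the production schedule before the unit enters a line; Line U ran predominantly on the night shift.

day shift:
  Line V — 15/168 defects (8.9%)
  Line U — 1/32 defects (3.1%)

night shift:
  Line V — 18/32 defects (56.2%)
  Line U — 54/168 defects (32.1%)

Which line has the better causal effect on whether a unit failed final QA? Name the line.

Nothing the line does changes shift; the imbalance is an allocation artefact. With shift also predicting the outcome, the pooled figure is confounded, and the within-stratum comparison is the causal one.
Within each level — day shift: 8.9% vs 3.1%; night shift: 56.2% vs 32.1% — Line U is lower every time.

Line U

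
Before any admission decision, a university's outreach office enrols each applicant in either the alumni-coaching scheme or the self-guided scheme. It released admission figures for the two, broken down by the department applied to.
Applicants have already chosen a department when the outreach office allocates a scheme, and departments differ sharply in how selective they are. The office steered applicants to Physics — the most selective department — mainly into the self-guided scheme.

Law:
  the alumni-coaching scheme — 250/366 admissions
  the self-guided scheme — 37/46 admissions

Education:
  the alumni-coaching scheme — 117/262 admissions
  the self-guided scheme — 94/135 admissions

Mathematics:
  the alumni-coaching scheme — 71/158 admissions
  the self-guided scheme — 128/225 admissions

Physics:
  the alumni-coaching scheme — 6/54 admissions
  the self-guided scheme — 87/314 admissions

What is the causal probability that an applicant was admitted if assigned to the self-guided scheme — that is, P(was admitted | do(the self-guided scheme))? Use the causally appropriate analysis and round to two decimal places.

the self-guided scheme is higher inside every department stratum but the alumni-coaching scheme is higher in aggregate. Whether to stratify depends on how department relates to the outreach scheme.
Nothing the outreach scheme does changes department; the imbalance is an allocation artefact. With department also predicting the outcome, the pooled figure is confounded, and the within-stratum comparison is the causal one.
Standardising the self-guided scheme to the population department mix: 0.264·37/46 + 0.254·94/135 + 0.246·128/225 + 0.236·87/314 = 0.595.

0.59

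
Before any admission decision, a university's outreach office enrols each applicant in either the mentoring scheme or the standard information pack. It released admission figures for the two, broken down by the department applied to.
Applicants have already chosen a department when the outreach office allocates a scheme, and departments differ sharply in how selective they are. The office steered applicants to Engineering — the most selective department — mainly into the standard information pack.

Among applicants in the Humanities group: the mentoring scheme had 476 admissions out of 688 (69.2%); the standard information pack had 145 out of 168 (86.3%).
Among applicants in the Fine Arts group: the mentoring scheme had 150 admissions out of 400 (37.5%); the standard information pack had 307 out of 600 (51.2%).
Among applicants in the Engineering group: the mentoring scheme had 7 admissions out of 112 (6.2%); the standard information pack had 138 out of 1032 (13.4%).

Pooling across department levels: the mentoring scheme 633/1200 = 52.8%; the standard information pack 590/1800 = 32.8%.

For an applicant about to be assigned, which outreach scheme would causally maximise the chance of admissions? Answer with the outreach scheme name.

the standard information pack

Department satisfies the back-door criterion: it is not a descendant of the outreach scheme, and it blocks the spurious path from outreach scheme to outcome. Adjusting for it (i.e., using the within-department rates) gives the causal effect.
Within each level — Humanities: 69.2% vs 86.3%; Fine Arts: 37.5% vs 51.2%; Engineering: 6.2% vs 13.4% — the standard information pack is higher every time.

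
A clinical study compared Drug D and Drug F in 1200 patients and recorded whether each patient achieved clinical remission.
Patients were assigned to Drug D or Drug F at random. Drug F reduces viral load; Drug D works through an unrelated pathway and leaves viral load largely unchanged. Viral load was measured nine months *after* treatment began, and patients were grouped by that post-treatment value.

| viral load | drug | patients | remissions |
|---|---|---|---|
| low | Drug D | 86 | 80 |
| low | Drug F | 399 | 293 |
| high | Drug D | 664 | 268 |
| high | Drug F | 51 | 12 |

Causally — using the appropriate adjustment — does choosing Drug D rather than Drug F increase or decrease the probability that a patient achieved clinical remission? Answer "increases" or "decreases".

decreases

Because the drug influences viral load, viral load is a post-treatment mediator, not a confounder. Stratifying on it would bias the estimate; the causal effect is the crude pooled difference.
Pooled: Drug D 46.4% vs Drug F 67.8%; Drug F is higher overall.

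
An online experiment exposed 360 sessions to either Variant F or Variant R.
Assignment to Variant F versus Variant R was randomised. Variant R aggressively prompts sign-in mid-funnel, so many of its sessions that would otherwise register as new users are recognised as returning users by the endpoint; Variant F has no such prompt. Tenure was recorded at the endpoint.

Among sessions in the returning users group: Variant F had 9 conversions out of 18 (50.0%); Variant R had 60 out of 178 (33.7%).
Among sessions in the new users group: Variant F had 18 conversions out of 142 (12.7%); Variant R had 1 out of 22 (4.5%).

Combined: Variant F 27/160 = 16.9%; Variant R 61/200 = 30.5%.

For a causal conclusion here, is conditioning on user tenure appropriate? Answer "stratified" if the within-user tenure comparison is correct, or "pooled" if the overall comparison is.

pooled

Within every user tenure level Variant F has the higher rate, yet pooled Variant R does — Simpson's reversal.
Stratifying would compare variants among sessions the variants themselves sorted into user tenure groups — a form of selection on an intermediate. The unconditioned pooled rates give the total causal effect.
Pooled: Variant F 16.9% vs Variant R 30.5%; Variant R is higher overall.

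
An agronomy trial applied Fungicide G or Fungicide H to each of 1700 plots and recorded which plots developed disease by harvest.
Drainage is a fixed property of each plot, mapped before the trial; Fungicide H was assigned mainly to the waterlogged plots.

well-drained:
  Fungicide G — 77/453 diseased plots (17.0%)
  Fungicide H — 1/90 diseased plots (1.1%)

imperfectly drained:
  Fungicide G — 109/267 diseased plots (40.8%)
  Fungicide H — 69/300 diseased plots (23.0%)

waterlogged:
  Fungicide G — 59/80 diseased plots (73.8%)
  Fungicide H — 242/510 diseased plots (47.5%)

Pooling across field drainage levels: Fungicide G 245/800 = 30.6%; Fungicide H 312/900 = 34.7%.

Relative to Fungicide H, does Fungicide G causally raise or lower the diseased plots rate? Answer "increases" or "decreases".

increases

Nothing the fungicide does changes field drainage; the imbalance is an allocation artefact. With field drainage also predicting the outcome, the pooled figure is confounded, and the within-stratum comparison is the causal one.
Within each level — well-drained: 17.0% vs 1.1%; imperfectly drained: 40.8% vs 23.0%; waterlogged: 73.8% vs 47.5% — Fungicide H is lower every time.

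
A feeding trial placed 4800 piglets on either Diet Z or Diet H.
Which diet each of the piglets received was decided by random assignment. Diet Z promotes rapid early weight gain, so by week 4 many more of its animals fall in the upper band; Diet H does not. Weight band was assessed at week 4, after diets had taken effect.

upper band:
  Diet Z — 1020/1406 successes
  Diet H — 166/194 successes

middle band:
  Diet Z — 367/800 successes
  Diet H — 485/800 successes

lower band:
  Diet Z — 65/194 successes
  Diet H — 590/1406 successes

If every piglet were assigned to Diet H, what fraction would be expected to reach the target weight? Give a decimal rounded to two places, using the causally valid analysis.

0.52

The stratified and pooled comparisons disagree (Diet H wins within each week-4 weight band; Diet Z wins overall), so the answer turns on the causal role of week-4 weight band.
Week-4 weight band lies on the pathway diet → week-4 weight band → outcome, so adjusting for it blocks the indirect effect. For the total causal effect of diet, use the unadjusted pooled rates.
So P(outcome | do(Diet H)) is just the pooled rate for Diet H: 1241/2400 = 0.517.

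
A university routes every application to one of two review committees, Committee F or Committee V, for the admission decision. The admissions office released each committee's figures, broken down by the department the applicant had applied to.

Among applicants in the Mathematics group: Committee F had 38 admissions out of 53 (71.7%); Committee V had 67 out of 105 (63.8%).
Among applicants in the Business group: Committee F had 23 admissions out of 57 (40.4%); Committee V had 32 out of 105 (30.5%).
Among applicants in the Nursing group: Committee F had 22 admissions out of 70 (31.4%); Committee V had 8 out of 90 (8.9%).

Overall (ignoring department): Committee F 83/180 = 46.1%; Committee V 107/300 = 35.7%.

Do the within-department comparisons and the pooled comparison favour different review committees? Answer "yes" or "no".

Within each department level (Mathematics 71.7% vs 63.8%; Business 40.4% vs 30.5%; Nursing 31.4% vs 8.9%), Committee F has the higher rate every time. Pooled: 46.1% vs 35.7% — Committee F has the higher rate overall. They agree.

no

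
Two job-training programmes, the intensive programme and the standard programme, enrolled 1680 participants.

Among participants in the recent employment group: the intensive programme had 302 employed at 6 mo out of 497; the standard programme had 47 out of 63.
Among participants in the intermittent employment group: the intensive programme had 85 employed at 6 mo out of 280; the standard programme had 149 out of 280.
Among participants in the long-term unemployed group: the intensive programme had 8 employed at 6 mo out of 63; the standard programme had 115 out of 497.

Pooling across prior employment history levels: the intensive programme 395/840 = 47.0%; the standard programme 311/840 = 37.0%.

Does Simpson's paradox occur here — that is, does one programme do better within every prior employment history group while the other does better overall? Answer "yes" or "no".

yes

Within each prior employment history level (recent employment 60.8% vs 74.6%; intermittent employment 30.4% vs 53.2%; long-term unemployed 12.7% vs 23.1%), the standard programme has the higher rate every time. Pooled: 47.0% vs 37.0% — the intensive programme has the higher rate overall. The two comparisons disagree.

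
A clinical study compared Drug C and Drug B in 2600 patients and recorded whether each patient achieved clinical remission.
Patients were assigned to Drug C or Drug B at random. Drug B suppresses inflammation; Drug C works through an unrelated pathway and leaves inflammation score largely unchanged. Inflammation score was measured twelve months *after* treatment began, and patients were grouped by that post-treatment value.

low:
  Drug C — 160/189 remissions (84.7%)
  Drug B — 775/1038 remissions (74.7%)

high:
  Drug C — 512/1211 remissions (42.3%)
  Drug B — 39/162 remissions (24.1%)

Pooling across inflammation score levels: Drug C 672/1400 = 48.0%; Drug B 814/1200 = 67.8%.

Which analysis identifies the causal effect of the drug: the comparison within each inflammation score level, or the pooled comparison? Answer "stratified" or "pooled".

pooled

Inflammation score lies on the pathway drug → inflammation score → outcome, so adjusting for it blocks the indirect effect. For the total causal effect of drug, use the unadjusted pooled rates.
Pooled: Drug C 48.0% vs Drug B 67.8%; Drug B is higher overall.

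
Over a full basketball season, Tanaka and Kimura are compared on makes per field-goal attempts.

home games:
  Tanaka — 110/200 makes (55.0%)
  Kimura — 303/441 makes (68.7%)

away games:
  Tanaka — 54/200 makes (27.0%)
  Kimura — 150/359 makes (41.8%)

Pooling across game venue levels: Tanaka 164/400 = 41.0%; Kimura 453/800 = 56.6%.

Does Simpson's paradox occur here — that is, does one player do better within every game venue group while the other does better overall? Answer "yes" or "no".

Within each game venue level (home games 55.0% vs 68.7%; away games 27.0% vs 41.8%), Kimura has the higher rate every time. Pooled: 41.0% vs 56.6% — Kimura has the higher rate overall. They agree.

no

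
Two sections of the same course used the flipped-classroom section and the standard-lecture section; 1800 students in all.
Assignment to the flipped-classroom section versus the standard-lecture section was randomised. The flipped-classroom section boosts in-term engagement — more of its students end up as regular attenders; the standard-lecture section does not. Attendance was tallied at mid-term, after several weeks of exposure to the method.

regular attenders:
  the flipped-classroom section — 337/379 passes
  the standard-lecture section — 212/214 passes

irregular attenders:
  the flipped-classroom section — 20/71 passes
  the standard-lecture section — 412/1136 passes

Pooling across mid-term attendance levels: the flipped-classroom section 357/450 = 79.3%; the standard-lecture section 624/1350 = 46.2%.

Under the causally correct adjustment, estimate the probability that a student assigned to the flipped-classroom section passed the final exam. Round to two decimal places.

the standard-lecture section is higher inside every mid-term attendance stratum but the flipped-classroom section is higher in aggregate. Whether to stratify depends on how mid-term attendance relates to the teaching method.
Mid-term attendance here is a post-treatment variable shaped by the teaching method; conditioning on it would introduce bias rather than remove it. The overall comparison is the causal one.
So P(outcome | do(the flipped-classroom section)) is just the pooled rate for the flipped-classroom section: 357/450 = 0.793.

0.79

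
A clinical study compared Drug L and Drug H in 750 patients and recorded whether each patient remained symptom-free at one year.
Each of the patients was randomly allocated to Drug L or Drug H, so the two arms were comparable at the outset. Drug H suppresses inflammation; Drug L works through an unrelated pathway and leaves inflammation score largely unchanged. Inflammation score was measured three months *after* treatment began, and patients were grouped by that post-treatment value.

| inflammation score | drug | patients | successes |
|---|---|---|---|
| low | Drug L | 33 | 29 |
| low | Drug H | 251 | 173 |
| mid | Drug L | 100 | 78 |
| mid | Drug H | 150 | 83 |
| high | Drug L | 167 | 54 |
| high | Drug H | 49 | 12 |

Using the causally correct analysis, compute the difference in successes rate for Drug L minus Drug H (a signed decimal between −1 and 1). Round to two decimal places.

The stratified and pooled comparisons disagree (Drug L wins within each inflammation score; Drug H wins overall), so the answer turns on the causal role of inflammation score.
Stratifying would compare drugs among patients the drugs themselves sorted into inflammation score groups — a form of selection on an intermediate. The unconditioned pooled rates give the total causal effect.
The causal difference is the pooled difference: 0.537 − 0.596 = -0.059.

-0.06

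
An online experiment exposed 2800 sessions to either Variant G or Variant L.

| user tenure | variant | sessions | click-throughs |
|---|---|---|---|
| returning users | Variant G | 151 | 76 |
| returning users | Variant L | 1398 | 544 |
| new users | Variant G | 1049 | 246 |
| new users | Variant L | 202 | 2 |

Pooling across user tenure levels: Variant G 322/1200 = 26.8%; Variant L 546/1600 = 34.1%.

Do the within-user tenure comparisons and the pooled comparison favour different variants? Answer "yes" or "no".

Within each user tenure level (returning users 50.3% vs 38.9%; new users 23.5% vs 1.0%), Variant G has the higher rate every time. Pooled: 26.8% vs 34.1% — Variant L has the higher rate overall. The two comparisons disagree.

yes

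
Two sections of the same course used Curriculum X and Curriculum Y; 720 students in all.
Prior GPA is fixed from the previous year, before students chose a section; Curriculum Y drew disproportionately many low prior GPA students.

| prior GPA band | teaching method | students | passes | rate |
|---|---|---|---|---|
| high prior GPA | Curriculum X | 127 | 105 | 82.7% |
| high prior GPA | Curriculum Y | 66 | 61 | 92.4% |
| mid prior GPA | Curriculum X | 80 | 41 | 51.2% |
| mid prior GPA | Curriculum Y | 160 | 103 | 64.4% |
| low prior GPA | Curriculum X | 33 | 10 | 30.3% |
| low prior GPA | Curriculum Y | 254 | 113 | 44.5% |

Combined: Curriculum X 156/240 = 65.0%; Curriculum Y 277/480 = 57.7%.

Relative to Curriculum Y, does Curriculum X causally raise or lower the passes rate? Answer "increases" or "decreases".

Prior GPA band satisfies the back-door criterion: it is not a descendant of the teaching method, and it blocks the spurious path from teaching method to outcome. Adjusting for it (i.e., using the within-prior GPA band rates) gives the causal effect.
Within each level — high prior GPA: 82.7% vs 92.4%; mid prior GPA: 51.2% vs 64.4%; low prior GPA: 30.3% vs 44.5% — Curriculum Y is higher every time.

decreases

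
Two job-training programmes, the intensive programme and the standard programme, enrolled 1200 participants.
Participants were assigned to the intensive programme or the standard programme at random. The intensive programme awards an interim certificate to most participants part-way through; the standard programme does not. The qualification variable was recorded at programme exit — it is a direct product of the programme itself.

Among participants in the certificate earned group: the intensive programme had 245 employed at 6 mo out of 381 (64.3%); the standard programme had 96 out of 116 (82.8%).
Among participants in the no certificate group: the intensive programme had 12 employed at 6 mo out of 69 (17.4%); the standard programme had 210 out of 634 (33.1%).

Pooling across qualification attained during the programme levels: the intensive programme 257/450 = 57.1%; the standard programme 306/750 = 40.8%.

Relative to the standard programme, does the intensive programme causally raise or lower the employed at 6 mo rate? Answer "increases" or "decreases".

The stratified and pooled comparisons disagree (the standard programme wins within each qualification attained during the programme; the intensive programme wins overall), so the answer turns on the causal role of qualification attained during the programme.
Qualification attained during the programme is recorded after the programme and is itself shifted by it — it sits on the causal path from programme to outcome. Conditioning on a mediator would strip out part of the effect we want; the pooled comparison gives the total causal effect.
Pooled: the intensive programme 57.1% vs the standard programme 40.8%; the intensive programme is higher overall.

increases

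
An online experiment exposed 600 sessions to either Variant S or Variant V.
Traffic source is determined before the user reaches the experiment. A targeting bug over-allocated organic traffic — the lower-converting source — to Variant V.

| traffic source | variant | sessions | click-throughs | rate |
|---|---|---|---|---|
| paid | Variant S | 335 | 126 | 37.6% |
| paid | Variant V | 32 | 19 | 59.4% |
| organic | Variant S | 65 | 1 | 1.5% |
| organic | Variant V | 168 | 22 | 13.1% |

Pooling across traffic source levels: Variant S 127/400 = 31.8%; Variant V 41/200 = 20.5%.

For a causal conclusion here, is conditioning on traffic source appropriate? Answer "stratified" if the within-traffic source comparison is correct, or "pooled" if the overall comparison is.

stratified

The imbalance in traffic source arose from how sessions were allocated, not from anything the variant did; and traffic source independently affects the outcome. The pooled gap is confounded — condition on traffic source.
Within each level — paid: 37.6% vs 59.4%; organic: 1.5% vs 13.1% — Variant V is higher every time.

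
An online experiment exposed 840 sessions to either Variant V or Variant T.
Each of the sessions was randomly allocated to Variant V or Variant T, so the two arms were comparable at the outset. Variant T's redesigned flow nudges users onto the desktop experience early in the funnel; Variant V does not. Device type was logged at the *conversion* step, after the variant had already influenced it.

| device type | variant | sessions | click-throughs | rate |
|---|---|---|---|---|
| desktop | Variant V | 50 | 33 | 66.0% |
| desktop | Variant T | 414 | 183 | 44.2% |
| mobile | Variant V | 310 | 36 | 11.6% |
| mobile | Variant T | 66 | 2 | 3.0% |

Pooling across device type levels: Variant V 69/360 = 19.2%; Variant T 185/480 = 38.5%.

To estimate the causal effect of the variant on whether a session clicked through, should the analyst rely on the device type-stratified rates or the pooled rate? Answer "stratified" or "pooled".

Variant V is higher inside every device type stratum but Variant T is higher in aggregate. Whether to stratify depends on how device type relates to the variant.
Device type here is a post-treatment variable shaped by the variant; conditioning on it would introduce bias rather than remove it. The overall comparison is the causal one.
Pooled: Variant V 19.2% vs Variant T 38.5%; Variant T is higher overall.

pooled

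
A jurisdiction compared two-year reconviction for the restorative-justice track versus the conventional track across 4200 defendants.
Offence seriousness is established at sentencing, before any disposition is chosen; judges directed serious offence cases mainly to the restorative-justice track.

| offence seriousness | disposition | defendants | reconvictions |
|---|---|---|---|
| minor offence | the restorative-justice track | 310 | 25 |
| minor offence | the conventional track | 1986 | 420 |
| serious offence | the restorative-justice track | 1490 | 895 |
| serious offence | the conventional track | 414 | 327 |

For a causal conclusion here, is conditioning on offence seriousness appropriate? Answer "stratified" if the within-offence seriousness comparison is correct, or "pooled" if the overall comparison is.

The imbalance in offence seriousness arose from how defendants were allocated, not from anything the disposition did; and offence seriousness independently affects the outcome. The pooled gap is confounded — condition on offence seriousness.
Within each level — minor offence: 8.1% vs 21.1%; serious offence: 60.1% vs 79.0% — the restorative-justice track is lower every time.

stratified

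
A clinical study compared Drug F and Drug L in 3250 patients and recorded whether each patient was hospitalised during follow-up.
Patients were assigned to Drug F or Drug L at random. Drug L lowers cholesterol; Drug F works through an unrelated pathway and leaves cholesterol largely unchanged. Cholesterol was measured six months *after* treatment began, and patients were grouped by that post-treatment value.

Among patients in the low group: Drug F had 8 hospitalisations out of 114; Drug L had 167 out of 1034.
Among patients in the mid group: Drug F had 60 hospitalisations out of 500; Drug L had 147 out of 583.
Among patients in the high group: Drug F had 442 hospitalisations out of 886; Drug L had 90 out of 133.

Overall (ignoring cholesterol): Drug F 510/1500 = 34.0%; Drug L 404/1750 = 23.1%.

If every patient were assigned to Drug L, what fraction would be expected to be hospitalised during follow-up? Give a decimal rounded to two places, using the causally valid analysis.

0.23

Because the drug influences cholesterol, cholesterol is a post-treatment mediator, not a confounder. Stratifying on it would bias the estimate; the causal effect is the crude pooled difference.
So P(outcome | do(Drug L)) is just the pooled rate for Drug L: 404/1750 = 0.231.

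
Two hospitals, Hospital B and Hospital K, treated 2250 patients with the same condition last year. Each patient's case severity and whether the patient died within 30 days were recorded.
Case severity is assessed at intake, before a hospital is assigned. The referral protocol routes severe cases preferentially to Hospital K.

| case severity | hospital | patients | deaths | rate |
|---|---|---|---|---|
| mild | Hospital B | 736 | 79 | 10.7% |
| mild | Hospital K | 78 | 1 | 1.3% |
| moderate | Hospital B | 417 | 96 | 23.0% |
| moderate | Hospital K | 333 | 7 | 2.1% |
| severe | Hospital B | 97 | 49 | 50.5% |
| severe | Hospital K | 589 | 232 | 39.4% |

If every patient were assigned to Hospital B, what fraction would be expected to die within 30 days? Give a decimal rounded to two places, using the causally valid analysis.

Case severity satisfies the back-door criterion: it is not a descendant of the hospital, and it blocks the spurious path from hospital to outcome. Adjusting for it (i.e., using the within-case severity rates) gives the causal effect.
Standardising Hospital B to the population case severity mix: 0.362·79/736 + 0.333·96/417 + 0.305·49/97 = 0.270.

0.27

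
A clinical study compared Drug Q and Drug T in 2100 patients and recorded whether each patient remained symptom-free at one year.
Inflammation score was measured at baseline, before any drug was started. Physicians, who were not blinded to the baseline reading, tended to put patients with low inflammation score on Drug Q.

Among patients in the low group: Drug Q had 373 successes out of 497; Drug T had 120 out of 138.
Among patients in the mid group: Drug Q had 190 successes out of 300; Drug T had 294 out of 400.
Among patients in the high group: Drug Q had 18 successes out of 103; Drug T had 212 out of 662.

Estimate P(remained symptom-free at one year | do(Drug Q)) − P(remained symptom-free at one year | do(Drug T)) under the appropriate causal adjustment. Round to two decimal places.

-0.12

The inflammation score-specific comparison favours Drug T throughout, but the pooled figures favour Drug Q. The question is whether to condition on inflammation score.
Inflammation score differs across drugs for reasons unrelated to any effect of the drug itself, and it separately predicts the outcome — a classic confounder. We must compare within inflammation score levels.
Adjusting over the population distribution of inflammation score: 0.302·(0.751−0.870) + 0.333·(0.633−0.735) + 0.364·(0.175−0.320) = -0.123.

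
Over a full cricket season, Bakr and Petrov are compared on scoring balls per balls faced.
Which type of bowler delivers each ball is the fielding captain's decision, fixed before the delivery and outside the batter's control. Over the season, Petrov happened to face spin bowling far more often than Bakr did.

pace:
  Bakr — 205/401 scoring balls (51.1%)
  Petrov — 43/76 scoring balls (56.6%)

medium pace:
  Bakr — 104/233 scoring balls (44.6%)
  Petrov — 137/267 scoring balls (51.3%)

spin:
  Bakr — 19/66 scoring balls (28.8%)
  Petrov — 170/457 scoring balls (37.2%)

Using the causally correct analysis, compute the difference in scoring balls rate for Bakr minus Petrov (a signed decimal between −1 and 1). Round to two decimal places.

The stratified and pooled comparisons disagree (Petrov wins within each bowling type; Bakr wins overall), so the answer turns on the causal role of bowling type.
The imbalance in bowling type arose from how balls faced were allocated, not from anything the player did; and bowling type independently affects the outcome. The pooled gap is confounded — condition on bowling type.
Adjusting over the population distribution of bowling type: 0.318·(0.511−0.566) + 0.333·(0.446−0.513) + 0.349·(0.288−0.372) = -0.069.

-0.07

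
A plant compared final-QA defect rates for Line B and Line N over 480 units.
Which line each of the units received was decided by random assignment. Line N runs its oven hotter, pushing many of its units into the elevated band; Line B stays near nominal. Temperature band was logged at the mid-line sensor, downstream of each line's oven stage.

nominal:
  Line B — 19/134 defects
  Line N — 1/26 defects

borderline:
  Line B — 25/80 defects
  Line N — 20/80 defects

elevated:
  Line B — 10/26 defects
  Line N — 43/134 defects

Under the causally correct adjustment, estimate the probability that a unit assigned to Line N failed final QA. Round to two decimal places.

0.27

In-process temperature band is downstream of the line. One should not condition on a consequence of treatment, so the overall rates are the right comparison.
So P(outcome | do(Line N)) is just the pooled rate for Line N: 64/240 = 0.267.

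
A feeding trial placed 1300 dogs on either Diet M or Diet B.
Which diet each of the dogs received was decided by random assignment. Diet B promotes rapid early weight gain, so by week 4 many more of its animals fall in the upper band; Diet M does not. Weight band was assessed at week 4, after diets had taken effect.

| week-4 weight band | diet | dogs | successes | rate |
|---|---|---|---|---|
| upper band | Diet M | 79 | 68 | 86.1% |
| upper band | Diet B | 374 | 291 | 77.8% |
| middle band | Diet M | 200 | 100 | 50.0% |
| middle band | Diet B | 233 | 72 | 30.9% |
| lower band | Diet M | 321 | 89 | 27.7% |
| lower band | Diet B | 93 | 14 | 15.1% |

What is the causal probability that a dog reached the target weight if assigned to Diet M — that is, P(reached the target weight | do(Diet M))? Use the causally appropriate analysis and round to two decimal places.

Within every week-4 weight band level Diet M has the higher rate, yet pooled Diet B does — Simpson's reversal.
The distribution of week-4 weight band is itself part of what the diet does — it is an intermediate outcome. Holding it fixed would remove that part of the effect; the total effect is the pooled difference.
So P(outcome | do(Diet M)) is just the pooled rate for Diet M: 257/600 = 0.428.

0.43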